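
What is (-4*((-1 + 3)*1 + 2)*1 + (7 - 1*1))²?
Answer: 100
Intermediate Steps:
(-4*((-1 + 3)*1 + 2)*1 + (7 - 1*1))² = (-4*(2*1 + 2)*1 + (7 - 1))² = (-4*(2 + 2)*1 + 6)² = (-4*4*1 + 6)² = (-16*1 + 6)² = (-16 + 6)² = (-10)² = 100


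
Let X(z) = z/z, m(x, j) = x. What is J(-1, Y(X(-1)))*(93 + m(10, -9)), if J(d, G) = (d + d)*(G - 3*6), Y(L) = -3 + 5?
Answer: 3296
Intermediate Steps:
X(z) = 1
Y(L) = 2
J(d, G) = 2*d*(-18 + G) (J(d, G) = (2*d)*(G - 18) = (2*d)*(-18 + G) = 2*d*(-18 + G))
J(-1, Y(X(-1)))*(93 + m(10, -9)) = (2*(-1)*(-18 + 2))*(93 + 10) = (2*(-1)*(-16))*103 = 32*103 = 3296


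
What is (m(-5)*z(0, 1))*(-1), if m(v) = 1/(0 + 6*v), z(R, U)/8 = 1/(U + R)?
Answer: 4/15 ≈ 0.26667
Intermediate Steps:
z(R, U) = 8/(R + U) (z(R, U) = 8/(U + R) = 8/(R + U))
m(v) = 1/(6*v)
(m(-5)*z(0, 1))*(-1) = (((⅙)/(-5))*(8/(0 + 1)))*(-1) = (((⅙)*(-⅕))*(8/1))*(-1) = -4/15*(-1) = 4/15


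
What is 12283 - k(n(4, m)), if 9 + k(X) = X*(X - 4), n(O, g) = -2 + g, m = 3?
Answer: 12295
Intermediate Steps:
k(X) = -9 + X*(-4 + X) (k(X) = -9 + X*(X - 4) = -9 + X*(-4 + X))
12283 - k(n(4, m)) = 12283 - (-9 + (-2 + 3)**2 - 4*(-2 + 3)) = 12283 - (-9 + 1**2 - 4*1) = 12283 - (-9 + 1 - 4) = 12283 - 1*(-12) = 12283 + 12 = 12295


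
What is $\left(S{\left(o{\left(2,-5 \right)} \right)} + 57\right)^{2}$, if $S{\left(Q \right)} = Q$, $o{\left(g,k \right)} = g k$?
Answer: $2209$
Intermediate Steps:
$\left(S{\left(o{\left(2,-5 \right)} \right)} + 57\right)^{2} = \left(2 \left(-5\right) + 57\right)^{2} = \left(-10 + 57\right)^{2} = 47^{2} = 2209$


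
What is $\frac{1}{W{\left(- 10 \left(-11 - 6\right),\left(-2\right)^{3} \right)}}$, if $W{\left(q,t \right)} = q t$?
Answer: $- \frac{1}{1360} \approx -0.00073529$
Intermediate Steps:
$\frac{1}{W{\left(- 10 \left(-11 - 6\right),\left(-2\right)^{3} \right)}} = \frac{1}{- 10 \left(-11 - 6\right) \left(-2\right)^{3}} = \frac{1}{\left(-10\right) \left(-17\right) \left(-8\right)} = \frac{1}{170 \left(-8\right)} = \frac{1}{-1360} = - \frac{1}{1360}$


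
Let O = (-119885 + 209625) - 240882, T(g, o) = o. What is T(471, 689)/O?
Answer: -689/151142 ≈ -0.0045586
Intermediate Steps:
O = -151142 (O = 89740 - 240882 = -151142)
T(471, 689)/O = 689/(-151142) = 689*(-1/151142) = -689/151142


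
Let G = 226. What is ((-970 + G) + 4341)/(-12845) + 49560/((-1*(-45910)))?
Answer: 47145993/58971395 ≈ 0.79947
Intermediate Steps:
((-970 + G) + 4341)/(-12845) + 49560/((-1*(-45910))) = ((-970 + 226) + 4341)/(-12845) + 49560/((-1*(-45910))) = (-744 + 4341)*(-1/12845) + 49560/45910 = 3597*(-1/12845) + 49560*(1/45910) = -3597/12845 + 4956/4591 = 47145993/58971395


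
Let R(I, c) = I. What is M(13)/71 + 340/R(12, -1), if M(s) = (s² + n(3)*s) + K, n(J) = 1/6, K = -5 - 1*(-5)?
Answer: 13097/426 ≈ 30.744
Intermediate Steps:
K = 0 (K = -5 + 5 = 0)
n(J) = ⅙
M(s) = s² + s/6 (M(s) = (s² + s/6) + 0 = s² + s/6)
M(13)/71 + 340/R(12, -1) = (13*(⅙ + 13))/71 + 340/12 = (13*(79/6))*(1/71) + 340*(1/12) = (1027/6)*(1/71) + 85/3 = 1027/426 + 85/3 = 13097/426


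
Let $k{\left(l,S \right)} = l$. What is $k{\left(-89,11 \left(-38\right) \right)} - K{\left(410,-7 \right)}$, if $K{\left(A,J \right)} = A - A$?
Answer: $-89$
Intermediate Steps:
$K{\left(A,J \right)} = 0$
$k{\left(-89,11 \left(-38\right) \right)} - K{\left(410,-7 \right)} = -89 - 0 = -89 + 0 = -89$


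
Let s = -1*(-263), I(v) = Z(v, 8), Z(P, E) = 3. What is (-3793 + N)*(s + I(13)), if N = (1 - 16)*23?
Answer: -1100708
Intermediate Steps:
I(v) = 3
N = -345 (N = -15*23 = -345)
s = 263
(-3793 + N)*(s + I(13)) = (-3793 - 345)*(263 + 3) = -4138*266 = -1100708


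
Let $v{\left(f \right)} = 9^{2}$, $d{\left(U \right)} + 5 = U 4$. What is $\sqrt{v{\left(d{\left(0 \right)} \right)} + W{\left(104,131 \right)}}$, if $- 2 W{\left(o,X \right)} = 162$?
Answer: $0$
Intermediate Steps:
$d{\left(U \right)} = -5 + 4 U$ ($d{\left(U \right)} = -5 + U 4 = -5 + 4 U$)
$W{\left(o,X \right)} = -81$ ($W{\left(o,X \right)} = \left(- \frac{1}{2}\right) 162 = -81$)
$v{\left(f \right)} = 81$
$\sqrt{v{\left(d{\left(0 \right)} \right)} + W{\left(104,131 \right)}} = \sqrt{81 - 81} = \sqrt{0} = 0$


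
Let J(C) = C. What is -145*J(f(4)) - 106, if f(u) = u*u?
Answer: -2426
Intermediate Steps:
f(u) = u**2
-145*J(f(4)) - 106 = -145*4**2 - 106 = -145*16 - 106 = -2320 - 106 = -2426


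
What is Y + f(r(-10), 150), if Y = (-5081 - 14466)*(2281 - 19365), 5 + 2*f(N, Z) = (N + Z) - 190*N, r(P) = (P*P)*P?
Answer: 668071041/2 ≈ 3.3404e+8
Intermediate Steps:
r(P) = P³ (r(P) = P²*P = P³)
f(N, Z) = -5/2 + Z/2 - 189*N/2 (f(N, Z) = -5/2 + ((N + Z) - 190*N)/2 = -5/2 + (Z - 189*N)/2 = -5/2 + (Z/2 - 189*N/2) = -5/2 + Z/2 - 189*N/2)
Y = 333940948 (Y = -19547*(-17084) = 333940948)
Y + f(r(-10), 150) = 333940948 + (-5/2 + (½)*150 - 189/2*(-10)³) = 333940948 + (-5/2 + 75 - 189/2*(-1000)) = 333940948 + (-5/2 + 75 + 94500) = 333940948 + 189145/2 = 668071041/2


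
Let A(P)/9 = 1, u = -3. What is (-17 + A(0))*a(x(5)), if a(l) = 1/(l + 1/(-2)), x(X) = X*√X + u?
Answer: -112/451 - 160*√5/451 ≈ -1.0416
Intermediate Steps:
A(P) = 9 (A(P) = 9*1 = 9)
x(X) = -3 + X^(3/2) (x(X) = X*√X - 3 = X^(3/2) - 3 = -3 + X^(3/2))
a(l) = 1/(-½ + l) (a(l) = 1/(l - ½) = 1/(-½ + l))
(-17 + A(0))*a(x(5)) = (-17 + 9)*(2/(-1 + 2*(-3 + 5^(3/2)))) = -16/(-1 + 2*(-3 + 5*√5)) = -16/(-1 + (-6 + 10*√5)) = -16/(-7 + 10*√5)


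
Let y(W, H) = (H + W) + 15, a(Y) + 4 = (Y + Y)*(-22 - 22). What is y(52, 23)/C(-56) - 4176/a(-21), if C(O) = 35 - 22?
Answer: 27918/5993 ≈ 4.6584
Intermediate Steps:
C(O) = 13
a(Y) = -4 - 88*Y (a(Y) = -4 + (Y + Y)*(-22 - 22) = -4 + (2*Y)*(-44) = -4 - 88*Y)
y(W, H) = 15 + H + W
y(52, 23)/C(-56) - 4176/a(-21) = (15 + 23 + 52)/13 - 4176/(-4 - 88*(-21)) = 90*(1/13) - 4176/(-4 + 1848) = 90/13 - 4176/1844 = 90/13 - 4176*1/1844 = 90/13 - 1044/461 = 27918/5993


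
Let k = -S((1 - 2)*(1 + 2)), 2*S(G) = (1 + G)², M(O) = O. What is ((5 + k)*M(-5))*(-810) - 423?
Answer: 11727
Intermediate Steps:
S(G) = (1 + G)²/2
k = -2 (k = -(1 + (1 - 2)*(1 + 2))²/2 = -(1 - 1*3)²/2 = -(1 - 3)²/2 = -(-2)²/2 = -4/2 = -1*2 = -2)
((5 + k)*M(-5))*(-810) - 423 = ((5 - 2)*(-5))*(-810) - 423 = (3*(-5))*(-810) - 423 = -15*(-810) - 423 = 12150 - 423 = 11727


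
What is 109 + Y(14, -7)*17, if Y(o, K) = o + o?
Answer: 585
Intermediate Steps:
Y(o, K) = 2*o
109 + Y(14, -7)*17 = 109 + (2*14)*17 = 109 + 28*17 = 109 + 476 = 585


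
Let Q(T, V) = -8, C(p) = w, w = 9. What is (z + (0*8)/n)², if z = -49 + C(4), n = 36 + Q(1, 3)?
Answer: 1600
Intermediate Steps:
C(p) = 9
n = 28 (n = 36 - 8 = 28)
z = -40 (z = -49 + 9 = -40)
(z + (0*8)/n)² = (-40 + (0*8)/28)² = (-40 + 0*(1/28))² = (-40 + 0)² = (-40)² = 1600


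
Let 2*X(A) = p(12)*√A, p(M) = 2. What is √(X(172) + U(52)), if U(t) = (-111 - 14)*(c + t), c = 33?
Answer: √(-10625 + 2*√43) ≈ 103.01*I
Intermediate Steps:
U(t) = -4125 - 125*t (U(t) = (-111 - 14)*(33 + t) = -125*(33 + t) = -4125 - 125*t)
X(A) = √A (X(A) = (2*√A)/2 = √A)
√(X(172) + U(52)) = √(√172 + (-4125 - 125*52)) = √(2*√43 + (-4125 - 6500)) = √(2*√43 - 10625) = √(-10625 + 2*√43)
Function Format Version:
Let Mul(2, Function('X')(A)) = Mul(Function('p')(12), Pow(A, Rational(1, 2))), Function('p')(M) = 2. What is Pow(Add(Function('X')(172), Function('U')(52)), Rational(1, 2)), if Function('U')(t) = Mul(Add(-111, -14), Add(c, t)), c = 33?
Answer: Pow(Add(-10625, Mul(2, Pow(43, Rational(1, 2)))), Rational(1, 2)) ≈ Mul(103.01, I)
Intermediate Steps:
Function('U')(t) = Add(-4125, Mul(-125, t)) (Function('U')(t) = Mul(Add(-111, -14), Add(33, t)) = Mul(-125, Add(33, t)) = Add(-4125, Mul(-125, t)))
Function('X')(A) = Pow(A, Rational(1, 2)) (Function('X')(A) = Mul(Rational(1, 2), Mul(2, Pow(A, Rational(1, 2)))) = Pow(A, Rational(1, 2)))
Pow(Add(Function('X')(172), Function('U')(52)), Rational(1, 2)) = Pow(Add(Pow(172, Rational(1, 2)), Add(-4125, Mul(-125, 52))), Rational(1, 2)) = Pow(Add(Mul(2, Pow(43, Rational(1, 2))), Add(-4125, -6500)), Rational(1, 2)) = Pow(Add(Mul(2, Pow(43, Rational(1, 2))), -10625), Rational(1, 2)) = Pow(Add(-10625, Mul(2, Pow(43, Rational(1, 2)))), Rational(1, 2))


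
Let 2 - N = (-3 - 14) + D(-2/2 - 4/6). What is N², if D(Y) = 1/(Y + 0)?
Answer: 9604/25 ≈ 384.16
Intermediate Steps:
D(Y) = 1/Y
N = 98/5 (N = 2 - ((-3 - 14) + 1/(-2/2 - 4/6)) = 2 - (-17 + 1/(-2*½ - 4*⅙)) = 2 - (-17 + 1/(-1 - ⅔)) = 2 - (-17 + 1/(-5/3)) = 2 - (-17 - ⅗) = 2 - 1*(-88/5) = 2 + 88/5 = 98/5 ≈ 19.600)
N² = (98/5)² = 9604/25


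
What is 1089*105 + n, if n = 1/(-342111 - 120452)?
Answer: 52891766234/462563 ≈ 1.1435e+5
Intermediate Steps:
n = -1/462563 (n = 1/(-462563) = -1/462563 ≈ -2.1619e-6)
1089*105 + n = 1089*105 - 1/462563 = 114345 - 1/462563 = 52891766234/462563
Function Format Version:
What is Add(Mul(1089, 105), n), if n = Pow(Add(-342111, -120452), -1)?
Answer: Rational(52891766234, 462563) ≈ 1.1435e+5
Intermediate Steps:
n = Rational(-1, 462563) (n = Pow(-462563, -1) = Rational(-1, 462563) ≈ -2.1619e-6)
Add(Mul(1089, 105), n) = Add(Mul(1089, 105), Rational(-1, 462563)) = Add(114345, Rational(-1, 462563)) = Rational(52891766234, 462563)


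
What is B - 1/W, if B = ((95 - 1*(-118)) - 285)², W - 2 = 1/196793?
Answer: 2040158215/393587 ≈ 5183.5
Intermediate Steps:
W = 393587/196793 (W = 2 + 1/196793 = 393587/196793 ≈ 2.0000)
B = 5184 (B = ((95 + 118) - 285)² = (213 - 285)² = (-72)² = 5184)
B - 1/W = 5184 - 1/393587/196793 = 5184 - 1*196793/393587 = 5184 - 196793/393587 = 2040158215/393587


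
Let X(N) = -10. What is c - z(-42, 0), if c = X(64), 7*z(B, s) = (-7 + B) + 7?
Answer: -4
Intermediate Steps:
z(B, s) = B/7 (z(B, s) = ((-7 + B) + 7)/7 = B/7)
c = -10
c - z(-42, 0) = -10 - (-42)/7 = -10 - 1*(-6) = -10 + 6 = -4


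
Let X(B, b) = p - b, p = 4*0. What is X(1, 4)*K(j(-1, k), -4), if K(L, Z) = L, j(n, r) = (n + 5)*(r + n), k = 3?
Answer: -32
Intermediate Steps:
j(n, r) = (5 + n)*(n + r)
p = 0
X(B, b) = -b (X(B, b) = 0 - b = -b)
X(1, 4)*K(j(-1, k), -4) = (-1*4)*((-1)² + 5*(-1) + 5*3 - 1*3) = -4*(1 - 5 + 15 - 3) = -4*8 = -32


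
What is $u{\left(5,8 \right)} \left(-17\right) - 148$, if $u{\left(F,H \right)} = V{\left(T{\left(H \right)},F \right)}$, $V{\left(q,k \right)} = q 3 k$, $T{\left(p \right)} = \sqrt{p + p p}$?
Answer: $-148 - 1530 \sqrt{2} \approx -2311.7$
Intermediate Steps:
$T{\left(p \right)} = \sqrt{p + p^{2}}$
$V{\left(q,k \right)} = 3 k q$ ($V{\left(q,k \right)} = 3 q k = 3 k q$)
$u{\left(F,H \right)} = 3 F \sqrt{H \left(1 + H\right)}$
$u{\left(5,8 \right)} \left(-17\right) - 148 = 3 \cdot 5 \sqrt{8 \left(1 + 8\right)} \left(-17\right) - 148 = 3 \cdot 5 \sqrt{8 \cdot 9} \left(-17\right) - 148 = 3 \cdot 5 \sqrt{72} \left(-17\right) - 148 = 3 \cdot 5 \cdot 6 \sqrt{2} \left(-17\right) - 148 = 90 \sqrt{2} \left(-17\right) - 148 = - 1530 \sqrt{2} - 148 = -148 - 1530 \sqrt{2}$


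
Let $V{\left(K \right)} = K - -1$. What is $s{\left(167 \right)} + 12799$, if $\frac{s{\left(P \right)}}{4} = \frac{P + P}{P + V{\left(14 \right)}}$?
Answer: $\frac{1165377}{91} \approx 12806.0$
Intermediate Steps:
$V{\left(K \right)} = 1 + K$ ($V{\left(K \right)} = K + 1 = 1 + K$)
$s{\left(P \right)} = \frac{8 P}{15 + P}$ ($s{\left(P \right)} = 4 \frac{P + P}{P + \left(1 + 14\right)} = 4 \frac{2 P}{P + 15} = 4 \frac{2 P}{15 + P} = \frac{8 P}{15 + P}$)
$s{\left(167 \right)} + 12799 = 8 \cdot 167 \frac{1}{15 + 167} + 12799 = 8 \cdot 167 \cdot \frac{1}{182} + 12799 = \frac{668}{91} + 12799 = \frac{1165377}{91}$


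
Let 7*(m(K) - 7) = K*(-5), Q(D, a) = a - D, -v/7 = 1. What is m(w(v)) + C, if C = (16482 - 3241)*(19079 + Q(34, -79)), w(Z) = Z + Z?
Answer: 251128823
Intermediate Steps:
v = -7 (v = -7*1 = -7)
w(Z) = 2*Z
C = 251128806 (C = (16482 - 3241)*(19079 + (-79 - 1*34)) = 13241*(19079 + (-79 - 34)) = 13241*(19079 - 113) = 13241*18966 = 251128806)
m(K) = 7 - 5*K/7 (m(K) = 7 + (K*(-5))/7 = 7 + (-5*K)/7 = 7 - 5*K/7)
m(w(v)) + C = (7 - 10*(-7)/7) + 251128806 = (7 - 5/7*(-14)) + 251128806 = (7 + 10) + 251128806 = 17 + 251128806 = 251128823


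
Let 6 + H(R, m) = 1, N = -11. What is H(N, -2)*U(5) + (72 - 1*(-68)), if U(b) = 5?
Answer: 115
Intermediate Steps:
H(R, m) = -5 (H(R, m) = -6 + 1 = -5)
H(N, -2)*U(5) + (72 - 1*(-68)) = -5*5 + (72 - 1*(-68)) = -25 + (72 + 68) = -25 + 140 = 115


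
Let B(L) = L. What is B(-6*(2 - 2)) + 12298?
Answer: 12298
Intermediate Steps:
B(-6*(2 - 2)) + 12298 = -6*(2 - 2) + 12298 = -6*0 + 12298 = 0 + 12298 = 12298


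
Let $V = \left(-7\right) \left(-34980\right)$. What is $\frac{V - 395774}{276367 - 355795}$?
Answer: $\frac{75457}{39714} \approx 1.9$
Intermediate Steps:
$V = 244860$
$\frac{V - 395774}{276367 - 355795} = \frac{244860 - 395774}{276367 - 355795} = - \frac{150914}{-79428} = \left(-150914\right) \left(- \frac{1}{79428}\right) = \frac{75457}{39714}$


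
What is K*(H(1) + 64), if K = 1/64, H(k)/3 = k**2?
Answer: 67/64 ≈ 1.0469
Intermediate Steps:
H(k) = 3*k**2
K = 1/64 ≈ 0.015625
K*(H(1) + 64) = (3*1**2 + 64)/64 = (3*1 + 64)/64 = (3 + 64)/64 = (1/64)*67 = 67/64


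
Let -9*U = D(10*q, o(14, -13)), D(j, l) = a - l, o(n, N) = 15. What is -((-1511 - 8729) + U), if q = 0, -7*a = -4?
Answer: 645019/63 ≈ 10238.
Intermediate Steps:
a = 4/7 (a = -⅐*(-4) = 4/7 ≈ 0.57143)
D(j, l) = 4/7 - l
U = 101/63 (U = -(4/7 - 1*15)/9 = -(4/7 - 15)/9 = -⅑*(-101/7) = 101/63 ≈ 1.6032)
-((-1511 - 8729) + U) = -((-1511 - 8729) + 101/63) = -(-10240 + 101/63) = -1*(-645019/63) = 645019/63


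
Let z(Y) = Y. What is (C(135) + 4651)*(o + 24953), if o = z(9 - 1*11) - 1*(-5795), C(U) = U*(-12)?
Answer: 93191126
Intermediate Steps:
C(U) = -12*U
o = 5793 (o = (9 - 1*11) - 1*(-5795) = (9 - 11) + 5795 = -2 + 5795 = 5793)
(C(135) + 4651)*(o + 24953) = (-12*135 + 4651)*(5793 + 24953) = (-1620 + 4651)*30746 = 3031*30746 = 93191126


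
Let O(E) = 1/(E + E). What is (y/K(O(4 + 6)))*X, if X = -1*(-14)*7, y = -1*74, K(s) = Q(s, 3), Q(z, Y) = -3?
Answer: 7252/3 ≈ 2417.3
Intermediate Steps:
O(E) = 1/(2*E)
K(s) = -3
y = -74
X = 98 (X = 14*7 = 98)
(y/K(O(4 + 6)))*X = -74/(-3)*98 = -74*(-⅓)*98 = (74/3)*98 = 7252/3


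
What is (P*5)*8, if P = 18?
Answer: 720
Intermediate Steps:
(P*5)*8 = (18*5)*8 = 90*8 = 720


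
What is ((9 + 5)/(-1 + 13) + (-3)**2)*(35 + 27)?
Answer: 1891/3 ≈ 630.33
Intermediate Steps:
((9 + 5)/(-1 + 13) + (-3)**2)*(35 + 27) = (14/12 + 9)*62 = (14*(1/12) + 9)*62 = (7/6 + 9)*62 = (61/6)*62 = 1891/3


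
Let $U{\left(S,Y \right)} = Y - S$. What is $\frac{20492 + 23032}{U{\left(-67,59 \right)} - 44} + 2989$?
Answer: $\frac{144311}{41} \approx 3519.8$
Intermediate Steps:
$\frac{20492 + 23032}{U{\left(-67,59 \right)} - 44} + 2989 = \frac{20492 + 23032}{\left(59 - -67\right) - 44} + 2989 = \frac{43524}{\left(59 + 67\right) - 44} + 2989 = \frac{43524}{126 - 44} + 2989 = \frac{43524}{82} + 2989 = 43524 \cdot \frac{1}{82} + 2989 = \frac{21762}{41} + 2989 = \frac{144311}{41}$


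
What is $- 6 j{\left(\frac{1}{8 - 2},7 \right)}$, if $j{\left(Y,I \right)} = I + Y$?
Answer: $-43$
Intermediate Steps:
$- 6 j{\left(\frac{1}{8 - 2},7 \right)} = - 6 \left(7 + \frac{1}{8 - 2}\right) = - 6 \left(7 + \frac{1}{6}\right) = \left(-6\right) \frac{43}{6} = -43$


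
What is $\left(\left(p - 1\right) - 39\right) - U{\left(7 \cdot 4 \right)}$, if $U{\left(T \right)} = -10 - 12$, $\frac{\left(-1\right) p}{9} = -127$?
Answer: $1125$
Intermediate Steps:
$p = 1143$ ($p = \left(-9\right) \left(-127\right) = 1143$)
$U{\left(T \right)} = -22$ ($U{\left(T \right)} = -10 - 12 = -22$)
$\left(\left(p - 1\right) - 39\right) - U{\left(7 \cdot 4 \right)} = \left(\left(1143 - 1\right) - 39\right) - -22 = \left(1142 - 39\right) + 22 = 1103 + 22 = 1125$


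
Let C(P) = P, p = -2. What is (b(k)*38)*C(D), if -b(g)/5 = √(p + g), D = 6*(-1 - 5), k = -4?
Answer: 6840*I*√6 ≈ 16755.0*I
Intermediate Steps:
D = -36 (D = 6*(-6) = -36)
b(g) = -5*√(-2 + g)
(b(k)*38)*C(D) = (-5*√(-2 - 4)*38)*(-36) = (-5*I*√6*38)*(-36) = -190*I*√6*(-36) = 6840*I*√6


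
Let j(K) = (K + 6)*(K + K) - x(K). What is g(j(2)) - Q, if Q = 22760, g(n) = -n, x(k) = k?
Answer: -22790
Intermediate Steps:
j(K) = -K + 2*K*(6 + K) (j(K) = (K + 6)*(K + K) - K = (6 + K)*(2*K) - K = 2*K*(6 + K) - K = -K + 2*K*(6 + K))
g(j(2)) - Q = -2*(11 + 2*2) - 1*22760 = -2*(11 + 4) - 22760 = -2*15 - 22760 = -1*30 - 22760 = -30 - 22760 = -22790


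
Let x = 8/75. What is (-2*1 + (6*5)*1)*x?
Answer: 224/75 ≈ 2.9867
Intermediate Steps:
x = 8/75 (x = 8*(1/75) = 8/75 ≈ 0.10667)
(-2*1 + (6*5)*1)*x = (-2*1 + (6*5)*1)*(8/75) = (-2 + 30*1)*(8/75) = (-2 + 30)*(8/75) = 28*(8/75) = 224/75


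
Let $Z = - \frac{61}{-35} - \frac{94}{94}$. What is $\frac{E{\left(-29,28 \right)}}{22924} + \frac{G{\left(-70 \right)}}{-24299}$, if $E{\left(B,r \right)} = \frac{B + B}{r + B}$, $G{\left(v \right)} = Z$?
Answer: $\frac{2215043}{886184530} \approx 0.0024995$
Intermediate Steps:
$Z = \frac{26}{35}$ ($Z = \left(-61\right) \left(- \frac{1}{35}\right) - 1 = \frac{61}{35} - 1 = \frac{26}{35} \approx 0.74286$)
$G{\left(v \right)} = \frac{26}{35}$
$E{\left(B,r \right)} = \frac{2 B}{B + r}$
$\frac{E{\left(-29,28 \right)}}{22924} + \frac{G{\left(-70 \right)}}{-24299} = \frac{2 \left(-29\right) \frac{1}{-29 + 28}}{22924} + \frac{26}{35 \left(-24299\right)} = 2 \left(-29\right) \frac{1}{-1} \cdot \frac{1}{22924} + \frac{26}{35} \left(- \frac{1}{24299}\right) = 2 \left(-29\right) \left(-1\right) \frac{1}{22924} - \frac{26}{850465} = 58 \cdot \frac{1}{22924} - \frac{26}{850465} = \frac{29}{11462} - \frac{26}{850465} = \frac{2215043}{886184530}$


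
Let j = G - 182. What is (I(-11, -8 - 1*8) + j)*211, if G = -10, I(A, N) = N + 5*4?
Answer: -39668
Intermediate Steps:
I(A, N) = 20 + N (I(A, N) = N + 20 = 20 + N)
j = -192 (j = -10 - 182 = -192)
(I(-11, -8 - 1*8) + j)*211 = ((20 + (-8 - 1*8)) - 192)*211 = ((20 + (-8 - 8)) - 192)*211 = ((20 - 16) - 192)*211 = (4 - 192)*211 = -188*211 = -39668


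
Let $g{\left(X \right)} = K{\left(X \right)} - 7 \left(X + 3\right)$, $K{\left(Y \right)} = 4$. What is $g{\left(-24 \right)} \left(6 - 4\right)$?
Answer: $302$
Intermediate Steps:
$g{\left(X \right)} = -17 - 7 X$ ($g{\left(X \right)} = 4 - 7 \left(X + 3\right) = 4 - 7 \left(3 + X\right) = 4 - \left(21 + 7 X\right) = -17 - 7 X$)
$g{\left(-24 \right)} \left(6 - 4\right) = \left(-17 - -168\right) \left(6 - 4\right) = \left(-17 + 168\right) \left(6 - 4\right) = 151 \cdot 2 = 302$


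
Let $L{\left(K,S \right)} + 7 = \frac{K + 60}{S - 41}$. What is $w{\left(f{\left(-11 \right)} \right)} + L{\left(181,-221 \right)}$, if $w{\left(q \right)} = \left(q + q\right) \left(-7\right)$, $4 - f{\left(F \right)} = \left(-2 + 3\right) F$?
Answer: $- \frac{57095}{262} \approx -217.92$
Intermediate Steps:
$L{\left(K,S \right)} = -7 + \frac{60 + K}{-41 + S}$ ($L{\left(K,S \right)} = -7 + \frac{K + 60}{S - 41} = -7 + \frac{60 + K}{-41 + S}$)
$f{\left(F \right)} = 4 - F$ ($f{\left(F \right)} = 4 - \left(-2 + 3\right) F = 4 - 1 F = 4 - F$)
$w{\left(q \right)} = - 14 q$ ($w{\left(q \right)} = 2 q \left(-7\right) = - 14 q$)
$w{\left(f{\left(-11 \right)} \right)} + L{\left(181,-221 \right)} = - 14 \left(4 - -11\right) + \frac{347 + 181 - -1547}{-41 - 221} = - 14 \left(4 + 11\right) + \frac{347 + 181 + 1547}{-262} = \left(-14\right) 15 - \frac{2075}{262} = -210 - \frac{2075}{262} = - \frac{57095}{262}$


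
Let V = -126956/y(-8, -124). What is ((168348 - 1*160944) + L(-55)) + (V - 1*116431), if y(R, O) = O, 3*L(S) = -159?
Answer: -3349741/31 ≈ -1.0806e+5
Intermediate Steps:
L(S) = -53 (L(S) = (⅓)*(-159) = -53)
V = 31739/31 (V = -126956/(-124) = -126956*(-1/124) = 31739/31 ≈ 1023.8)
((168348 - 1*160944) + L(-55)) + (V - 1*116431) = ((168348 - 1*160944) - 53) + (31739/31 - 1*116431) = ((168348 - 160944) - 53) + (31739/31 - 116431) = (7404 - 53) - 3577622/31 = 7351 - 3577622/31 = -3349741/31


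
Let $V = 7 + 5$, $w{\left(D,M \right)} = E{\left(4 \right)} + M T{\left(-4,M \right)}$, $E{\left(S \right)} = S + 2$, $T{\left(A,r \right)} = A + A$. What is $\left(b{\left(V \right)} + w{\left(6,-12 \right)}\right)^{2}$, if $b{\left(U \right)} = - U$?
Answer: $8100$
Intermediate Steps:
$T{\left(A,r \right)} = 2 A$
$E{\left(S \right)} = 2 + S$
$w{\left(D,M \right)} = 6 - 8 M$ ($w{\left(D,M \right)} = \left(2 + 4\right) + M 2 \left(-4\right) = 6 + M \left(-8\right) = 6 - 8 M$)
$V = 12$
$\left(b{\left(V \right)} + w{\left(6,-12 \right)}\right)^{2} = \left(\left(-1\right) 12 + \left(6 - -96\right)\right)^{2} = \left(-12 + \left(6 + 96\right)\right)^{2} = \left(-12 + 102\right)^{2} = 90^{2} = 8100$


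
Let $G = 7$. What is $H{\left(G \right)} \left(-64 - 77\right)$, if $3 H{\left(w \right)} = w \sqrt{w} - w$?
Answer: $329 - 329 \sqrt{7} \approx -541.45$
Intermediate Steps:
$H{\left(w \right)} = - \frac{w}{3} + \frac{w^{\frac{3}{2}}}{3}$ ($H{\left(w \right)} = \frac{w \sqrt{w} - w}{3} = \frac{w^{\frac{3}{2}} - w}{3} = - \frac{w}{3} + \frac{w^{\frac{3}{2}}}{3}$)
$H{\left(G \right)} \left(-64 - 77\right) = \left(\left(- \frac{1}{3}\right) 7 + \frac{7^{\frac{3}{2}}}{3}\right) \left(-64 - 77\right) = \left(- \frac{7}{3} + \frac{7 \sqrt{7}}{3}\right) \left(-141\right) = 329 - 329 \sqrt{7}$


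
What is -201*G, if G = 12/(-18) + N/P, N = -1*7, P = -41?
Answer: 4087/41 ≈ 99.683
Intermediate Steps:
N = -7
G = -61/123 (G = 12/(-18) - 7/(-41) = 12*(-1/18) - 7*(-1/41) = -⅔ + 7/41 = -61/123 ≈ -0.49593)
-201*G = -201*(-61/123) = 4087/41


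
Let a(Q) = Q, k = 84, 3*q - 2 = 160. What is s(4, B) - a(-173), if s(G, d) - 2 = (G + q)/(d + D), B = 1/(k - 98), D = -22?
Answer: 53263/309 ≈ 172.37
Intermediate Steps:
q = 54 (q = ⅔ + (⅓)*160 = ⅔ + 160/3 = 54)
B = -1/14 (B = 1/(84 - 98) = 1/(-14) = -1/14 ≈ -0.071429)
s(G, d) = 2 + (54 + G)/(-22 + d) (s(G, d) = 2 + (G + 54)/(d - 22) = 2 + (54 + G)/(-22 + d))
s(4, B) - a(-173) = (10 + 4 + 2*(-1/14))/(-22 - 1/14) - 1*(-173) = (10 + 4 - ⅐)/(-309/14) + 173 = -14/309*97/7 + 173 = -194/309 + 173 = 53263/309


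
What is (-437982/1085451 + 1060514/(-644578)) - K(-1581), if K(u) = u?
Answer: 184120931180418/116609639113 ≈ 1579.0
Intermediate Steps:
(-437982/1085451 + 1060514/(-644578)) - K(-1581) = (-437982/1085451 + 1060514/(-644578)) - 1*(-1581) = (-437982*1/1085451 + 1060514*(-1/644578)) + 1581 = (-145994/361817 - 530257/322289) + 1581 = -238908257235/116609639113 + 1581 = 184120931180418/116609639113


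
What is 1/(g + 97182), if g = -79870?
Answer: 1/17312 ≈ 5.7763e-5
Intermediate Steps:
1/(g + 97182) = 1/(-79870 + 97182) = 1/17312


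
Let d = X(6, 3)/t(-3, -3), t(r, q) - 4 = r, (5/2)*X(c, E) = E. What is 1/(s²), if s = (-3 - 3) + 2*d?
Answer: 25/324 ≈ 0.077160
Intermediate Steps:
X(c, E) = 2*E/5
t(r, q) = 4 + r
d = 6/5 (d = ((⅖)*3)/(4 - 3) = (6/5)/1 = (6/5)*1 = 6/5 ≈ 1.2000)
s = -18/5 (s = (-3 - 3) + 2*(6/5) = -6 + 12/5 = -18/5 ≈ -3.6000)
1/(s²) = 1/((-18/5)²) = 1/(324/25) = 25/324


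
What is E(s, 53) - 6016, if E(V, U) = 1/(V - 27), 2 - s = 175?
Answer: -1203201/200 ≈ -6016.0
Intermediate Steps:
s = -173 (s = 2 - 1*175 = 2 - 175 = -173)
E(V, U) = 1/(-27 + V)
E(s, 53) - 6016 = 1/(-27 - 173) - 6016 = 1/(-200) - 6016 = -1/200 - 6016 = -1203201/200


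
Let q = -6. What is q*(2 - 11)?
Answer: 54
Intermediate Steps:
q*(2 - 11) = -6*(2 - 11) = -6*(-9) = 54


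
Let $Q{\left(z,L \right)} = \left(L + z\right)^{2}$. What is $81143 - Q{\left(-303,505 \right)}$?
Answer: $40339$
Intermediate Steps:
$81143 - Q{\left(-303,505 \right)} = 81143 - \left(505 - 303\right)^{2} = 81143 - 202^{2} = 81143 - 40804 = 40339$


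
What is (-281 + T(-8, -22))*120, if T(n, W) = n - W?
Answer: -32040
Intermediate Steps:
(-281 + T(-8, -22))*120 = (-281 + (-8 - 1*(-22)))*120 = (-281 + (-8 + 22))*120 = (-281 + 14)*120 = -267*120 = -32040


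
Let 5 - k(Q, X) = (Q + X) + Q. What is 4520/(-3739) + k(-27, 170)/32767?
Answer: -148521869/122515813 ≈ -1.2123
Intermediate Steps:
k(Q, X) = 5 - X - 2*Q (k(Q, X) = 5 - ((Q + X) + Q) = 5 - (X + 2*Q) = 5 + (-X - 2*Q) = 5 - X - 2*Q)
4520/(-3739) + k(-27, 170)/32767 = 4520/(-3739) + (5 - 1*170 - 2*(-27))/32767 = 4520*(-1/3739) + (5 - 170 + 54)*(1/32767) = -4520/3739 - 111*1/32767 = -4520/3739 - 111/32767 = -148521869/122515813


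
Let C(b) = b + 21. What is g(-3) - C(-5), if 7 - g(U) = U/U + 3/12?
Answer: -41/4 ≈ -10.250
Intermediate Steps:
C(b) = 21 + b
g(U) = 23/4 (g(U) = 7 - (U/U + 3/12) = 7 - (1 + 3*(1/12)) = 7 - (1 + ¼) = 7 - 1*5/4 = 7 - 5/4 = 23/4)
g(-3) - C(-5) = 23/4 - (21 - 5) = 23/4 - 1*16 = 23/4 - 16 = -41/4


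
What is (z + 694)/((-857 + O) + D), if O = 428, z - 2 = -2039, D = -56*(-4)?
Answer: 1343/205 ≈ 6.5512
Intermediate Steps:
D = 224
z = -2037 (z = 2 - 2039 = -2037)
(z + 694)/((-857 + O) + D) = (-2037 + 694)/((-857 + 428) + 224) = -1343/(-429 + 224) = -1343/(-205) = -1343*(-1/205) = 1343/205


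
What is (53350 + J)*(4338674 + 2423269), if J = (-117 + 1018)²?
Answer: 5850101748393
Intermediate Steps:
J = 811801 (J = 901² = 811801)
(53350 + J)*(4338674 + 2423269) = (53350 + 811801)*(4338674 + 2423269) = 865151*6761943 = 5850101748393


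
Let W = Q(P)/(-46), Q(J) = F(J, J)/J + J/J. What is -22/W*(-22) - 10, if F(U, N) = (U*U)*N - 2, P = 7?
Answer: -39832/87 ≈ -457.84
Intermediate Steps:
F(U, N) = -2 + N*U² (F(U, N) = U²*N - 2 = N*U² - 2 = -2 + N*U²)
Q(J) = 1 + (-2 + J³)/J (Q(J) = (-2 + J*J²)/J + J/J = (-2 + J³)/J + 1 = 1 + (-2 + J³)/J)
W = -174/161 (W = ((-2 + 7 + 7³)/7)/(-46) = ((-2 + 7 + 343)/7)*(-1/46) = ((⅐)*348)*(-1/46) = (348/7)*(-1/46) = -174/161 ≈ -1.0807)
-22/W*(-22) - 10 = -22/(-174/161)*(-22) - 10 = -22*(-161/174)*(-22) - 10 = (1771/87)*(-22) - 10 = -38962/87 - 10 = -39832/87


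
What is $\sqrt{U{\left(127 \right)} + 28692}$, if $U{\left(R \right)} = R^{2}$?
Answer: $\sqrt{44821} \approx 211.71$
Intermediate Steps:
$\sqrt{U{\left(127 \right)} + 28692} = \sqrt{127^{2} + 28692} = \sqrt{16129 + 28692} = \sqrt{44821}$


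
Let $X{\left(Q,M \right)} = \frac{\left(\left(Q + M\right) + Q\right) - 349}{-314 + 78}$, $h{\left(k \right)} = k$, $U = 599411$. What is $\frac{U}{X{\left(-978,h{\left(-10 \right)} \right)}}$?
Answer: $\frac{141460996}{2315} \approx 61106.0$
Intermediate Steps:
$X{\left(Q,M \right)} = \frac{349}{236} - \frac{Q}{118} - \frac{M}{236}$ ($X{\left(Q,M \right)} = \frac{\left(\left(M + Q\right) + Q\right) - 349}{-236} = \left(\left(M + 2 Q\right) - 349\right) \left(- \frac{1}{236}\right) = \left(-349 + M + 2 Q\right) \left(- \frac{1}{236}\right) = \frac{349}{236} - \frac{Q}{118} - \frac{M}{236}$)
$\frac{U}{X{\left(-978,h{\left(-10 \right)} \right)}} = \frac{599411}{\frac{349}{236} - - \frac{489}{59} - - \frac{5}{118}} = \frac{599411}{\frac{349}{236} + \frac{489}{59} + \frac{5}{118}} = \frac{599411}{\frac{2315}{236}} = 599411 \cdot \frac{236}{2315} = \frac{141460996}{2315}$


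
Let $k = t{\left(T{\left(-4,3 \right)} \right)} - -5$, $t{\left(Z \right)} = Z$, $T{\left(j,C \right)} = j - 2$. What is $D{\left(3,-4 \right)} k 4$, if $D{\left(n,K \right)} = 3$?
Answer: $-12$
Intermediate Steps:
$T{\left(j,C \right)} = -2 + j$
$k = -1$ ($k = \left(-2 - 4\right) - -5 = -6 + 5 = -1$)
$D{\left(3,-4 \right)} k 4 = 3 \left(-1\right) 4 = \left(-3\right) 4 = -12$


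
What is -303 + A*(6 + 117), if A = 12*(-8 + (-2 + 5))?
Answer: -7683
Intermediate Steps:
A = -60 (A = 12*(-8 + 3) = 12*(-5) = -60)
-303 + A*(6 + 117) = -303 - 60*(6 + 117) = -303 - 60*123 = -303 - 7380 = -7683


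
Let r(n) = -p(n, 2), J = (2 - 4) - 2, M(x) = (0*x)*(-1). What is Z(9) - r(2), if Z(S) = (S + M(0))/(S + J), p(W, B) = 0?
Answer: 9/5 ≈ 1.8000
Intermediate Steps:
M(x) = 0 (M(x) = 0*(-1) = 0)
J = -4 (J = -2 - 2 = -4)
Z(S) = S/(-4 + S) (Z(S) = (S + 0)/(S - 4) = S/(-4 + S))
r(n) = 0 (r(n) = -1*0 = 0)
Z(9) - r(2) = 9/(-4 + 9) - 1*0 = 9/5 + 0 = 9/5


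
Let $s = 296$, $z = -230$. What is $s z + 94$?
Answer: $-67986$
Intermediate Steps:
$s z + 94 = 296 \left(-230\right) + 94 = -68080 + 94 = -67986$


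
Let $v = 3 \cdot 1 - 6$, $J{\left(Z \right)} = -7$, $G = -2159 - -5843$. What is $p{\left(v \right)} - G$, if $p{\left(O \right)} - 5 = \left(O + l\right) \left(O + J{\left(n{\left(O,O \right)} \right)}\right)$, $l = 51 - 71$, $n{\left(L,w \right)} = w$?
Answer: $-3449$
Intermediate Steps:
$G = 3684$ ($G = -2159 + 5843 = 3684$)
$v = -3$ ($v = 3 - 6 = -3$)
$l = -20$
$p{\left(O \right)} = 5 + \left(-20 + O\right) \left(-7 + O\right)$ ($p{\left(O \right)} = 5 + \left(O - 20\right) \left(O - 7\right) = 5 + \left(-20 + O\right) \left(-7 + O\right)$)
$p{\left(v \right)} - G = \left(145 + \left(-3\right)^{2} - -81\right) - 3684 = \left(145 + 9 + 81\right) - 3684 = 235 - 3684 = -3449$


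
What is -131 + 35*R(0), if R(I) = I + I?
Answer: -131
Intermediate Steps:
R(I) = 2*I
-131 + 35*R(0) = -131 + 35*(2*0) = -131 + 35*0 = -131 + 0 = -131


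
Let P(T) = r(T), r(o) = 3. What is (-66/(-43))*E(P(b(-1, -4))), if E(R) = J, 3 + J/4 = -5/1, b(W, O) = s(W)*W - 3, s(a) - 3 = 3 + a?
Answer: -2112/43 ≈ -49.116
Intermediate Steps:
s(a) = 6 + a (s(a) = 3 + (3 + a) = 6 + a)
b(W, O) = -3 + W*(6 + W) (b(W, O) = (6 + W)*W - 3 = W*(6 + W) - 3 = -3 + W*(6 + W))
P(T) = 3
J = -32 (J = -12 + 4*(-5/1) = -12 + 4*(-5*1) = -12 + 4*(-5) = -12 - 20 = -32)
E(R) = -32
(-66/(-43))*E(P(b(-1, -4))) = -66/(-43)*(-32) = -66*(-1/43)*(-32) = (66/43)*(-32) = -2112/43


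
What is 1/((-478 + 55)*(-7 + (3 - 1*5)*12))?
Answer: 1/13113 ≈ 7.6260e-5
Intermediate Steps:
1/((-478 + 55)*(-7 + (3 - 1*5)*12)) = 1/(-423*(-7 + (3 - 5)*12)) = 1/(-423*(-7 - 2*12)) = 1/(-423*(-7 - 24)) = 1/(-423*(-31)) = 1/13113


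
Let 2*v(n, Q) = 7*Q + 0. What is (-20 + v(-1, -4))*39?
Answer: -1326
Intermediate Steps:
v(n, Q) = 7*Q/2 (v(n, Q) = (7*Q + 0)/2 = (7*Q)/2 = 7*Q/2)
(-20 + v(-1, -4))*39 = (-20 + (7/2)*(-4))*39 = (-20 - 14)*39 = -34*39 = -1326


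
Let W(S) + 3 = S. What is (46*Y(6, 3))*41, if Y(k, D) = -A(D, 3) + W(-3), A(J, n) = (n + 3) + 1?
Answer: -24518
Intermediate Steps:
A(J, n) = 4 + n (A(J, n) = (3 + n) + 1 = 4 + n)
W(S) = -3 + S
Y(k, D) = -13 (Y(k, D) = -(4 + 3) + (-3 - 3) = -1*7 - 6 = -7 - 6 = -13)
(46*Y(6, 3))*41 = (46*(-13))*41 = -598*41 = -24518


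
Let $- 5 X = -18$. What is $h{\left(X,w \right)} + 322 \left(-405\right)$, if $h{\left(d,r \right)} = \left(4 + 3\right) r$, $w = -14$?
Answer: $-130508$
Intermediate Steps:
$X = \frac{18}{5}$ ($X = \left(- \frac{1}{5}\right) \left(-18\right) = \frac{18}{5} \approx 3.6$)
$h{\left(d,r \right)} = 7 r$
$h{\left(X,w \right)} + 322 \left(-405\right) = 7 \left(-14\right) + 322 \left(-405\right) = -98 - 130410 = -130508$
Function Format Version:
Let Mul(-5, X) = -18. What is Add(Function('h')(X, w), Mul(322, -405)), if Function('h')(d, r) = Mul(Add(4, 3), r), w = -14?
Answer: -130508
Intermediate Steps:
X = Rational(18, 5) (X = Mul(Rational(-1, 5), -18) = Rational(18, 5) ≈ 3.6000)
Function('h')(d, r) = Mul(7, r)
Add(Function('h')(X, w), Mul(322, -405)) = Add(Mul(7, -14), Mul(322, -405)) = Add(-98, -130410) = -130508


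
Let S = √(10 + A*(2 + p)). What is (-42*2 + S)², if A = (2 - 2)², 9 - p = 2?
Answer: (84 - √10)² ≈ 6534.7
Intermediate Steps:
p = 7 (p = 9 - 1*2 = 9 - 2 = 7)
A = 0 (A = 0² = 0)
S = √10 (S = √(10 + 0*(2 + 7)) = √(10 + 0*9) = √(10 + 0) = √10 ≈ 3.1623)
(-42*2 + S)² = (-42*2 + √10)² = (-84 + √10)²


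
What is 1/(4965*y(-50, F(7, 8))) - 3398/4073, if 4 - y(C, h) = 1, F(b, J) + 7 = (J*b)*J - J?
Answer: -50609137/60667335 ≈ -0.83421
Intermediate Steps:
F(b, J) = -7 - J + b*J² (F(b, J) = -7 + ((J*b)*J - J) = -7 + (b*J² - J) = -7 + (-J + b*J²) = -7 - J + b*J²)
y(C, h) = 3 (y(C, h) = 4 - 1*1 = 4 - 1 = 3)
1/(4965*y(-50, F(7, 8))) - 3398/4073 = 1/(4965*3) - 3398/4073 = (1/4965)*(⅓) - 3398*1/4073 = 1/14895 - 3398/4073 = -50609137/60667335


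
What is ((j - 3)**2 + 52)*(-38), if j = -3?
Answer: -3344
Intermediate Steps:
((j - 3)**2 + 52)*(-38) = ((-3 - 3)**2 + 52)*(-38) = ((-6)**2 + 52)*(-38) = (36 + 52)*(-38) = 88*(-38) = -3344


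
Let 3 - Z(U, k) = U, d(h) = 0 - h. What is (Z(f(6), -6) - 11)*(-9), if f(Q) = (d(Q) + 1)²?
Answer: 297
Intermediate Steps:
d(h) = -h
f(Q) = (1 - Q)² (f(Q) = (-Q + 1)² = (1 - Q)²)
Z(U, k) = 3 - U
(Z(f(6), -6) - 11)*(-9) = ((3 - (-1 + 6)²) - 11)*(-9) = ((3 - 1*5²) - 11)*(-9) = ((3 - 1*25) - 11)*(-9) = ((3 - 25) - 11)*(-9) = (-22 - 11)*(-9) = -33*(-9) = 297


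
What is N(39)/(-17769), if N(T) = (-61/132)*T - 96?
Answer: 5017/781836 ≈ 0.0064169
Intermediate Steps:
N(T) = -96 - 61*T/132 (N(T) = (-61*1/132)*T - 96 = -61*T/132 - 96 = -96 - 61*T/132)
N(39)/(-17769) = (-96 - 61/132*39)/(-17769) = (-96 - 793/44)*(-1/17769) = -5017/44*(-1/17769) = 5017/781836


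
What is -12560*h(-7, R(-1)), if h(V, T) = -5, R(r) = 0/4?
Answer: 62800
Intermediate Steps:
R(r) = 0 (R(r) = 0*(¼) = 0)
-12560*h(-7, R(-1)) = -12560*(-5) = 62800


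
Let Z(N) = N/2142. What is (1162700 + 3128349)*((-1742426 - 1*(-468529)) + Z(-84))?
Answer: -278784085427701/51 ≈ -5.4664e+12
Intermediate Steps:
Z(N) = N/2142 (Z(N) = N*(1/2142) = N/2142)
(1162700 + 3128349)*((-1742426 - 1*(-468529)) + Z(-84)) = (1162700 + 3128349)*((-1742426 - 1*(-468529)) + (1/2142)*(-84)) = 4291049*((-1742426 + 468529) - 2/51) = 4291049*(-1273897 - 2/51) = 4291049*(-64968749/51) = -278784085427701/51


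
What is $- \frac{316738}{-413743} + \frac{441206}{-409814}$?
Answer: $- \frac{909348747}{2923408169} \approx -0.31106$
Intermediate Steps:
$- \frac{316738}{-413743} + \frac{441206}{-409814} = \left(-316738\right) \left(- \frac{1}{413743}\right) + 441206 \left(- \frac{1}{409814}\right) = \frac{10922}{14267} - \frac{220603}{204907} = - \frac{909348747}{2923408169}$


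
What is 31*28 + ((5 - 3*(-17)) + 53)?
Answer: 977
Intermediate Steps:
31*28 + ((5 - 3*(-17)) + 53) = 868 + ((5 + 51) + 53) = 868 + (56 + 53) = 868 + 109 = 977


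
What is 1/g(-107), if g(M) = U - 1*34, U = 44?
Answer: ⅒ ≈ 0.10000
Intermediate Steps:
g(M) = 10 (g(M) = 44 - 1*34 = 44 - 34 = 10)
1/g(-107) = 1/10 = ⅒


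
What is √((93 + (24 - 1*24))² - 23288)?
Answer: I*√14639 ≈ 120.99*I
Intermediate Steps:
√((93 + (24 - 1*24))² - 23288) = √((93 + (24 - 24))² - 23288) = √((93 + 0)² - 23288) = √(93² - 23288) = √(8649 - 23288) = √(-14639) = I*√14639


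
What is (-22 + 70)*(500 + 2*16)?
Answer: 25536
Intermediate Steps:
(-22 + 70)*(500 + 2*16) = 48*(500 + 32) = 48*532 = 25536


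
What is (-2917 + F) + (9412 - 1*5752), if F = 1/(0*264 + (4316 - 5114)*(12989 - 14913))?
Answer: 1140766537/1535352 ≈ 743.00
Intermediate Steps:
F = 1/1535352 (F = 1/(0 - 798*(-1924)) = 1/(0 + 1535352) = 1/1535352 ≈ 6.5132e-7)
(-2917 + F) + (9412 - 1*5752) = (-2917 + 1/1535352) + (9412 - 1*5752) = -4478621783/1535352 + (9412 - 5752) = -4478621783/1535352 + 3660 = 1140766537/1535352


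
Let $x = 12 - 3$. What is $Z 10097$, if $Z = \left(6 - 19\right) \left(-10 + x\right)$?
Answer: $131261$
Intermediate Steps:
$x = 9$ ($x = 12 - 3 = 9$)
$Z = 13$ ($Z = \left(6 - 19\right) \left(-10 + 9\right) = \left(-13\right) \left(-1\right) = 13$)
$Z 10097 = 13 \cdot 10097 = 131261$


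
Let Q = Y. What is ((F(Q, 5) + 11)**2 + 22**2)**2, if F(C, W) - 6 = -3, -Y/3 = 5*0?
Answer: 462400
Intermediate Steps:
Y = 0 (Y = -15*0 = -3*0 = 0)
Q = 0
F(C, W) = 3 (F(C, W) = 6 - 3 = 3)
((F(Q, 5) + 11)**2 + 22**2)**2 = ((3 + 11)**2 + 22**2)**2 = (14**2 + 484)**2 = (196 + 484)**2 = 680**2 = 462400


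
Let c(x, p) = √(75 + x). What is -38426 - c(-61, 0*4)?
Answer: -38426 - √14 ≈ -38430.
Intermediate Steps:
-38426 - c(-61, 0*4) = -38426 - √(75 - 61) = -38426 - √14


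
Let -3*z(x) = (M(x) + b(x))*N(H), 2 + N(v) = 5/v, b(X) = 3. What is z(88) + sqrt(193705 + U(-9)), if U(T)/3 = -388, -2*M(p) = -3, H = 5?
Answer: 3/2 + sqrt(192541) ≈ 440.29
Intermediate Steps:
N(v) = -2 + 5/v
M(p) = 3/2 (M(p) = -1/2*(-3) = 3/2)
U(T) = -1164 (U(T) = 3*(-388) = -1164)
z(x) = 3/2 (z(x) = -(3/2 + 3)*(-2 + 5/5)/3 = -3*(-2 + 5*(1/5))/2 = -3*(-2 + 1)/2 = -3*(-1)/2 = -1/3*(-9/2) = 3/2)
z(88) + sqrt(193705 + U(-9)) = 3/2 + sqrt(193705 - 1164) = 3/2 + sqrt(192541)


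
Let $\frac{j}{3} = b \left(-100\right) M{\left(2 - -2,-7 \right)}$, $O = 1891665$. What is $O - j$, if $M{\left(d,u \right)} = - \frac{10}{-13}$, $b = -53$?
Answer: $\frac{24432645}{13} \approx 1.8794 \cdot 10^{6}$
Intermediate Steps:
$M{\left(d,u \right)} = \frac{10}{13}$ ($M{\left(d,u \right)} = \left(-10\right) \left(- \frac{1}{13}\right) = \frac{10}{13}$)
$j = \frac{159000}{13}$ ($j = 3 \left(-53\right) \left(-100\right) \frac{10}{13} = 3 \cdot 5300 \cdot \frac{10}{13} = 3 \cdot \frac{53000}{13} = \frac{159000}{13} \approx 12231.0$)
$O - j = 1891665 - \frac{159000}{13} = \frac{24432645}{13}$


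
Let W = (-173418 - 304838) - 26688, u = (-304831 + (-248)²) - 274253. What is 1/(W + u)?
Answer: -1/1022524 ≈ -9.7797e-7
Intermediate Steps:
u = -517580 (u = (-304831 + 61504) - 274253 = -243327 - 274253 = -517580)
W = -504944 (W = -478256 - 26688 = -504944)
1/(W + u) = 1/(-504944 - 517580) = 1/(-1022524) = -1/1022524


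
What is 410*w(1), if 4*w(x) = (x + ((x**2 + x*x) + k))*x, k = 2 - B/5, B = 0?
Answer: 1025/2 ≈ 512.50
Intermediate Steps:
k = 2 (k = 2 - 0/5 = 2 - 1*0 = 2 + 0 = 2)
w(x) = x*(2 + x + 2*x**2)/4 (w(x) = ((x + ((x**2 + x*x) + 2))*x)/4 = ((x + ((x**2 + x**2) + 2))*x)/4 = ((x + (2*x**2 + 2))*x)/4 = ((x + (2 + 2*x**2))*x)/4 = ((2 + x + 2*x**2)*x)/4 = (x*(2 + x + 2*x**2))/4 = x*(2 + x + 2*x**2)/4)
410*w(1) = 410*((1/4)*1*(2 + 1 + 2*1**2)) = 410*((1/4)*1*(2 + 1 + 2*1)) = 410*((1/4)*1*(2 + 1 + 2)) = 410*((1/4)*1*5) = 410*(5/4) = 1025/2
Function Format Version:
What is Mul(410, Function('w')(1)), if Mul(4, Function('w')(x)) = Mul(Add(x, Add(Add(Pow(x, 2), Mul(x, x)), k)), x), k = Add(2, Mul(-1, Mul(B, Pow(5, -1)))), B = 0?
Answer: Rational(1025, 2) ≈ 512.50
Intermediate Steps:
k = 2 (k = Add(2, Mul(-1, Mul(0, Pow(5, -1)))) = Add(2, Mul(-1, Mul(0, Rational(1, 5)))) = Add(2, Mul(-1, 0)) = Add(2, 0) = 2)
Function('w')(x) = Mul(Rational(1, 4), x, Add(2, x, Mul(2, Pow(x, 2)))) (Function('w')(x) = Mul(Rational(1, 4), Mul(Add(x, Add(Add(Pow(x, 2), Mul(x, x)), 2)), x)) = Mul(Rational(1, 4), Mul(Add(x, Add(Add(Pow(x, 2), Pow(x, 2)), 2)), x)) = Mul(Rational(1, 4), Mul(Add(x, Add(Mul(2, Pow(x, 2)), 2)), x)) = Mul(Rational(1, 4), Mul(Add(x, Add(2, Mul(2, Pow(x, 2)))), x)) = Mul(Rational(1, 4), Mul(Add(2, x, Mul(2, Pow(x, 2))), x)) = Mul(Rational(1, 4), Mul(x, Add(2, x, Mul(2, Pow(x, 2))))) = Mul(Rational(1, 4), x, Add(2, x, Mul(2, Pow(x, 2)))))
Mul(410, Function('w')(1)) = Mul(410, Mul(Rational(1, 4), 1, Add(2, 1, Mul(2, Pow(1, 2))))) = Mul(410, Mul(Rational(1, 4), 1, Add(2, 1, Mul(2, 1)))) = Mul(410, Mul(Rational(1, 4), 1, Add(2, 1, 2))) = Mul(410, Mul(Rational(1, 4), 1, 5)) = Mul(410, Rational(5, 4)) = Rational(1025, 2)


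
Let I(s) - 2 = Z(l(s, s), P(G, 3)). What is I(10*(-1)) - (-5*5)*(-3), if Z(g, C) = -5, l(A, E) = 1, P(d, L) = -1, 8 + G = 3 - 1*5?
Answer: -78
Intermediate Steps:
G = -10 (G = -8 + (3 - 1*5) = -8 + (3 - 5) = -8 - 2 = -10)
I(s) = -3 (I(s) = 2 - 5 = -3)
I(10*(-1)) - (-5*5)*(-3) = -3 - (-5*5)*(-3) = -3 - (-25)*(-3) = -3 - 1*75 = -3 - 75 = -78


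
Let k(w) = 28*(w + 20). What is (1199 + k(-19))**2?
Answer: 1505529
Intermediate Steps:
k(w) = 560 + 28*w (k(w) = 28*(20 + w) = 560 + 28*w)
(1199 + k(-19))**2 = (1199 + (560 + 28*(-19)))**2 = (1199 + (560 - 532))**2 = (1199 + 28)**2 = 1227**2 = 1505529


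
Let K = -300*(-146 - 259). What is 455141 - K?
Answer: 333641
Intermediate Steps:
K = 121500 (K = -300*(-405) = 121500)
455141 - K = 455141 - 1*121500 = 455141 - 121500 = 333641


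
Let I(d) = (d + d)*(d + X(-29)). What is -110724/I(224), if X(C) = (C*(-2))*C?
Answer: 9227/54432 ≈ 0.16951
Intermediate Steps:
X(C) = -2*C² (X(C) = (-2*C)*C = -2*C²)
I(d) = 2*d*(-1682 + d) (I(d) = (d + d)*(d - 2*(-29)²) = (2*d)*(d - 2*841) = (2*d)*(d - 1682) = (2*d)*(-1682 + d) = 2*d*(-1682 + d))
-110724/I(224) = -110724*1/(448*(-1682 + 224)) = -110724/(2*224*(-1458)) = -110724/(-653184) = -110724*(-1/653184) = 9227/54432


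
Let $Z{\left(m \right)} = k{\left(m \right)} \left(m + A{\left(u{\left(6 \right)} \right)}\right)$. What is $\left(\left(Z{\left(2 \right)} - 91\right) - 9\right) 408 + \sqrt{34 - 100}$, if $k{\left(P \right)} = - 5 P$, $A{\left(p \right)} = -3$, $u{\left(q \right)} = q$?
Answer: $-36720 + i \sqrt{66} \approx -36720.0 + 8.124 i$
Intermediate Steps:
$Z{\left(m \right)} = - 5 m \left(-3 + m\right)$ ($Z{\left(m \right)} = - 5 m \left(m - 3\right) = - 5 m \left(-3 + m\right)$)
$\left(\left(Z{\left(2 \right)} - 91\right) - 9\right) 408 + \sqrt{34 - 100} = \left(\left(5 \cdot 2 \left(3 - 2\right) - 91\right) - 9\right) 408 + \sqrt{34 - 100} = \left(\left(5 \cdot 2 \left(3 - 2\right) - 91\right) - 9\right) 408 + \sqrt{-66} = \left(\left(5 \cdot 2 \cdot 1 - 91\right) - 9\right) 408 + i \sqrt{66} = \left(\left(10 - 91\right) - 9\right) 408 + i \sqrt{66} = \left(-81 - 9\right) 408 + i \sqrt{66} = \left(-90\right) 408 + i \sqrt{66} = -36720 + i \sqrt{66}$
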